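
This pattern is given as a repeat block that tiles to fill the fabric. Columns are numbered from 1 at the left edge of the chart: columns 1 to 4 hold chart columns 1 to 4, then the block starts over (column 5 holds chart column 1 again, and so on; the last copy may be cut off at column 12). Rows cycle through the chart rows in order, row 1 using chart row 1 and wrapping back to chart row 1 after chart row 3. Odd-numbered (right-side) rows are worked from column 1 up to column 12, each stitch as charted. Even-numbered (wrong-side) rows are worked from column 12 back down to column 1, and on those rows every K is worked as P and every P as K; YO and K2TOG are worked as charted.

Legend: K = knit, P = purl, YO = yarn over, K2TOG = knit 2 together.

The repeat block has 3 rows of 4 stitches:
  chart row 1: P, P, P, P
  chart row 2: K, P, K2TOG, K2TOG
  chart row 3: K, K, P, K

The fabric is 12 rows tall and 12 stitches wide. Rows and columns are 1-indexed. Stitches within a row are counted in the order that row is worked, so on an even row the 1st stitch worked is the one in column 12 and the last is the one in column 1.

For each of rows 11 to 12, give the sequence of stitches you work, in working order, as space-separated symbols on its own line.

== ROWS AS WORKED ==
K P K2TOG K2TOG K P K2TOG K2TOG K P K2TOG K2TOG
P K P P P K P P P K P P

Derivation:
Row 11: chart row 2, RS - tile across columns 1-12 and work as-is.
Row 12: chart row 3, WS - tiled (columns 1-12): K K P K K K P K K K P K; work from column 12 back to 1 with K<->P swapped.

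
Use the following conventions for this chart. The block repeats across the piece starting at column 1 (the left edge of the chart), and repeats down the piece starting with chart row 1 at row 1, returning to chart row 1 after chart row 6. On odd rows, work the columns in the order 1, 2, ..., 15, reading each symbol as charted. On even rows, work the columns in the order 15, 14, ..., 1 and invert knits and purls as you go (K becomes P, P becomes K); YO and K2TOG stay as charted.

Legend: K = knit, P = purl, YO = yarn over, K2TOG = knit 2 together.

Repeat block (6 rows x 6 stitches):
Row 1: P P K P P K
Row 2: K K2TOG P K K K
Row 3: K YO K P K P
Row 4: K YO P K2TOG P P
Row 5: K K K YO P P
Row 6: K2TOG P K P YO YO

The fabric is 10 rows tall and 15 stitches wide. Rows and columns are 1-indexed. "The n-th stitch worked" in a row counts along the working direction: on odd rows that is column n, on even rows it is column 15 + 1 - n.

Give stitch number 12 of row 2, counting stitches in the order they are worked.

Result:
P

Derivation:
Row 2: (2-1) mod 6 = 1, so use chart row 2. Even row -> WS.
Chart row 2 tiled across columns 1-15: K K2TOG P K K K K K2TOG P K K K K K2TOG P
WS: work from column 15 back to column 1 (reverse the tiled row), swapping K<->P (YO and K2TOG unchanged).
Row 2 as worked: K K2TOG P P P P K K2TOG P P P P K K2TOG P
Counting 12 along the worked row gives P.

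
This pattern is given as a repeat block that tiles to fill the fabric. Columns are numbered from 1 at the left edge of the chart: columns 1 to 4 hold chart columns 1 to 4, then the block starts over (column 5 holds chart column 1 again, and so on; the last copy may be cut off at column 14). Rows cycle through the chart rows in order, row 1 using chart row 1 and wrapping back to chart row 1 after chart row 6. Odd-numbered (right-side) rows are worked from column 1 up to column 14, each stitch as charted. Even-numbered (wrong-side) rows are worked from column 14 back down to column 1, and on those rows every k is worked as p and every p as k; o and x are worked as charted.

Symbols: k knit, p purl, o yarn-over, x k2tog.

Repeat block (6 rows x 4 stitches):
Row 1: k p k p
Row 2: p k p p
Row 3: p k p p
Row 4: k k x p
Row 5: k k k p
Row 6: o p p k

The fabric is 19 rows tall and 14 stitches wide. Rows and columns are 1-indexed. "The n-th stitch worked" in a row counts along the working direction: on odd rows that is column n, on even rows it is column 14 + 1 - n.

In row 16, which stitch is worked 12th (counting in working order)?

For row 16: chart row = ((16-1) mod 6) + 1 = 4; this is a WS (even) row.
Chart row 4 tiled across columns 1-14: k k x p k k x p k k x p k k
Wrong side: read the tiled row from column 14 down to 1 and exchange k with p (leave o, x).
Row 16 as worked: p p k x p p k x p p k x p p
The 12th stitch worked is x.

Stitch:
x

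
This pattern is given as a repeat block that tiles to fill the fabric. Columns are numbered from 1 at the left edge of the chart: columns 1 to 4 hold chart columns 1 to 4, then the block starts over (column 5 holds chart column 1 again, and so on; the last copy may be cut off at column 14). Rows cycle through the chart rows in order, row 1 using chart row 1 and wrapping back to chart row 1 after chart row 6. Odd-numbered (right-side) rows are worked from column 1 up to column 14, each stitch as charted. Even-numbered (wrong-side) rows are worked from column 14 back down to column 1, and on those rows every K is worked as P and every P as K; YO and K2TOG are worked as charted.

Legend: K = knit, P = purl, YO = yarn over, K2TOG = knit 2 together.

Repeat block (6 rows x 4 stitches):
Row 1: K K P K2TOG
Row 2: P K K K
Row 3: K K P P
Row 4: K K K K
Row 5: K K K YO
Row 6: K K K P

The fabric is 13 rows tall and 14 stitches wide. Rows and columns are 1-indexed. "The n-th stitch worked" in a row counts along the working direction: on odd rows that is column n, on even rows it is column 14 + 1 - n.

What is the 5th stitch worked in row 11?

Row 11: (11-1) mod 6 = 4, so use chart row 5. Odd row -> RS.
Chart row 5 tiled across columns 1-14: K K K YO K K K YO K K K YO K K
RS row: no reversal, no swap; stitch n worked = column n.
The 5th stitch worked is K.

Result:
K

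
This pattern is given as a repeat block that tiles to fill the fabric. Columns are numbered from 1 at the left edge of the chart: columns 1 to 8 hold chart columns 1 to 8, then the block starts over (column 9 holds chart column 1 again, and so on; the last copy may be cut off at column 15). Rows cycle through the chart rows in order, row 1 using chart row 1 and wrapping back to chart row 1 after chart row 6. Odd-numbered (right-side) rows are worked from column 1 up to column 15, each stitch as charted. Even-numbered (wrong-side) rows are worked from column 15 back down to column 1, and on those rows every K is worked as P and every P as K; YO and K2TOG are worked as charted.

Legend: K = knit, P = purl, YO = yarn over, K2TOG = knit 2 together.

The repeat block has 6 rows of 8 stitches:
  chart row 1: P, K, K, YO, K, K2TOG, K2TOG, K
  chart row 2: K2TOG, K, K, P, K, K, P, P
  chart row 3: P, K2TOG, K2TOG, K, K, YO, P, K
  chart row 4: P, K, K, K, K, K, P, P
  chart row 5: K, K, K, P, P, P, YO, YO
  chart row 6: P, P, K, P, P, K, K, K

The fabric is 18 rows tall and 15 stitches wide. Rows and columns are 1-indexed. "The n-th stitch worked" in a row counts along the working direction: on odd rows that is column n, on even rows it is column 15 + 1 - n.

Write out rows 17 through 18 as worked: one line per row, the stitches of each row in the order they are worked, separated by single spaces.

Result:
K K K P P P YO YO K K K P P P YO
P P K K P K K P P P K K P K K

Derivation:
Row 17: chart row 5, RS - tile across columns 1-15 and work as-is.
Row 18: chart row 6, WS - tiled (columns 1-15): P P K P P K K K P P K P P K K; work from column 15 back to 1 with K<->P swapped.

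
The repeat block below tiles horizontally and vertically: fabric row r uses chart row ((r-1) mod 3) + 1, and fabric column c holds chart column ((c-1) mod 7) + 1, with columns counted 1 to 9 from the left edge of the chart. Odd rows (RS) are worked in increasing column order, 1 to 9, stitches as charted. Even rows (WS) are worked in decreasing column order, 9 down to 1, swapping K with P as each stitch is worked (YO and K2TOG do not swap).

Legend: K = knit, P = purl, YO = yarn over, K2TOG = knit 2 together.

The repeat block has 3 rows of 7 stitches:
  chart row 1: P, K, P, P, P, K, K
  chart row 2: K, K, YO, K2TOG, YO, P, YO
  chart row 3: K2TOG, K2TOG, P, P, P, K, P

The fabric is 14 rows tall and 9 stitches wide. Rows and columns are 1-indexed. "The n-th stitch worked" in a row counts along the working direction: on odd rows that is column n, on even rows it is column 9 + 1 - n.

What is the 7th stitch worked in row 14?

For row 14: chart row = ((14-1) mod 3) + 1 = 2; this is a WS (even) row.
Chart row 2 tiled across columns 1-9: K K YO K2TOG YO P YO K K
WS row: flip the tiled sequence (start at column 9) and apply K<->P; YO and K2TOG stay.
Row 14 as worked: P P YO K YO K2TOG YO P P
Counting 7 along the worked row gives YO.

Stitch:
YO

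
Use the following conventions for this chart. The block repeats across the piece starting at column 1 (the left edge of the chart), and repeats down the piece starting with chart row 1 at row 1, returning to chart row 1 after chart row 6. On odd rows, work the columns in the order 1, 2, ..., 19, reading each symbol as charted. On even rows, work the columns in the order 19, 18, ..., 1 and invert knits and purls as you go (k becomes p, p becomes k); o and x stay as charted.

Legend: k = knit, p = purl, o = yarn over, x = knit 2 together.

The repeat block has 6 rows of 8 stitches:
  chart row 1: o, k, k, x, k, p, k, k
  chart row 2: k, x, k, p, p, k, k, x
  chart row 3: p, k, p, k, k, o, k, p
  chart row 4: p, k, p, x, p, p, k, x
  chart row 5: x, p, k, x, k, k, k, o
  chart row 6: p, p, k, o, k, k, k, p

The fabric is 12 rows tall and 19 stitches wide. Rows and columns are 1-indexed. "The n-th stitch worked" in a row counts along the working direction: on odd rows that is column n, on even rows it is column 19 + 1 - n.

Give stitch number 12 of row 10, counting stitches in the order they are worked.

Stitch:
x

Derivation:
Row 10 uses chart row ((10-1) mod 6)+1 = 4. Row 10 is even, so WS.
Chart row 4 tiled across columns 1-19: p k p x p p k x p k p x p p k x p k p
WS: work from column 19 back to column 1 (reverse the tiled row), swapping k<->p (o and x unchanged).
Row 10 as worked: k p k x p k k x k p k x p k k x k p k
Stitch 12 in working order -> x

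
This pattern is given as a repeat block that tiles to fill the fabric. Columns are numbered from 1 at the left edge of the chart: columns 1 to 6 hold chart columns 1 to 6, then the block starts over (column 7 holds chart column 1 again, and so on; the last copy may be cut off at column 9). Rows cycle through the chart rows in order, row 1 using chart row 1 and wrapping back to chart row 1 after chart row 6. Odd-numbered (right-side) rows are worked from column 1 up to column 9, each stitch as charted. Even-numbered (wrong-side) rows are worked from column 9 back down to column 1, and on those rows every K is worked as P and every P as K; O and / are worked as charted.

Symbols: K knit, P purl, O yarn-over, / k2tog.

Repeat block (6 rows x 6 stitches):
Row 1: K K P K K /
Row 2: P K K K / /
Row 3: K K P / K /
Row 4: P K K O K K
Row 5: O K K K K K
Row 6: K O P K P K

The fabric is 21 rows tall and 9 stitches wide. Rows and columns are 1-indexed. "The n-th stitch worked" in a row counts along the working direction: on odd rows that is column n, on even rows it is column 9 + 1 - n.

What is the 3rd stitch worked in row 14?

Result:
K

Derivation:
For row 14: chart row = ((14-1) mod 6) + 1 = 2; this is a WS (even) row.
Chart row 2 tiled across columns 1-9: P K K K / / P K K
WS row: flip the tiled sequence (start at column 9) and apply K<->P; O and / stay.
Row 14 as worked: P P K / / P P P K
The 3rd stitch worked is K.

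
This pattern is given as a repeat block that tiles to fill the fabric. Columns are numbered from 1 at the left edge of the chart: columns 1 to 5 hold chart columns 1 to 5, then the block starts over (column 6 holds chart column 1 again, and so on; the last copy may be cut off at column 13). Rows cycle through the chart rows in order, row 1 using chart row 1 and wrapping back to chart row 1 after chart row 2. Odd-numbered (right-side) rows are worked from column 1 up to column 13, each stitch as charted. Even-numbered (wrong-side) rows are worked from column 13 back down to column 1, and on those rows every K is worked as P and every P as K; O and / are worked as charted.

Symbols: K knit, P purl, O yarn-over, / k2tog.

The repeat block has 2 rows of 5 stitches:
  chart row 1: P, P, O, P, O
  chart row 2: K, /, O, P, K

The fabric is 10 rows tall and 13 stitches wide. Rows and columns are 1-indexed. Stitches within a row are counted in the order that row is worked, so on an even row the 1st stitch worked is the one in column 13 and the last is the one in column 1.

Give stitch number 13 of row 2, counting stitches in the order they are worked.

Row 2: (2-1) mod 2 = 1, so use chart row 2. Even row -> WS.
Chart row 2 tiled across columns 1-13: K / O P K K / O P K K / O
Wrong side: read the tiled row from column 13 down to 1 and exchange K with P (leave O, /).
Row 2 as worked: O / P P K O / P P K O / P
Stitch 13 in working order -> P

== STITCH ==
P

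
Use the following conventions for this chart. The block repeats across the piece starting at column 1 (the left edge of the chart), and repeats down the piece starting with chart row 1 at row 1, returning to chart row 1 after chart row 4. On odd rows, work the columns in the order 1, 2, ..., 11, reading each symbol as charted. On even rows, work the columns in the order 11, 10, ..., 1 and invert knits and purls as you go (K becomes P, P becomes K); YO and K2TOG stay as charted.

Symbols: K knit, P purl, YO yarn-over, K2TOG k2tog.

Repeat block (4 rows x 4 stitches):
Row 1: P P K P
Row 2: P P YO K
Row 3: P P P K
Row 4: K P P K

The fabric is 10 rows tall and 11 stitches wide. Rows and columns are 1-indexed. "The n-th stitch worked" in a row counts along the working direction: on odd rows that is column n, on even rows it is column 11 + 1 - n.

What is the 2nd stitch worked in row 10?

== STITCH ==
K

Derivation:
Row 10 uses chart row ((10-1) mod 4)+1 = 2. Row 10 is even, so WS.
Chart row 2 tiled across columns 1-11: P P YO K P P YO K P P YO
WS: work from column 11 back to column 1 (reverse the tiled row), swapping K<->P (YO and K2TOG unchanged).
Row 10 as worked: YO K K P YO K K P YO K K
The 2nd stitch worked is K.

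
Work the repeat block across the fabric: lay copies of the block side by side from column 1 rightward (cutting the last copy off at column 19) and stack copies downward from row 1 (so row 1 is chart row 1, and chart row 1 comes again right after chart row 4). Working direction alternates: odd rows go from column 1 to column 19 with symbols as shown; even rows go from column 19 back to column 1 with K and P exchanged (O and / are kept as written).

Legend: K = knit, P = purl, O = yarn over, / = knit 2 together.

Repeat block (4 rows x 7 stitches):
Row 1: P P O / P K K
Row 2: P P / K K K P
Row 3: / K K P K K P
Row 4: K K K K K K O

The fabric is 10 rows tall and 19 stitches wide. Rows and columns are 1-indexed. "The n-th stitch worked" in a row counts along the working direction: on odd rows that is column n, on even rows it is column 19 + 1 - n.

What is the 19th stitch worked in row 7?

Stitch:
K

Derivation:
Row 7 uses chart row ((7-1) mod 4)+1 = 3. Row 7 is odd, so RS.
Chart row 3 tiled across columns 1-19: / K K P K K P / K K P K K P / K K P K
Right side: take the tiled row as-is (worked left to right from column 1).
Stitch 19 in working order -> K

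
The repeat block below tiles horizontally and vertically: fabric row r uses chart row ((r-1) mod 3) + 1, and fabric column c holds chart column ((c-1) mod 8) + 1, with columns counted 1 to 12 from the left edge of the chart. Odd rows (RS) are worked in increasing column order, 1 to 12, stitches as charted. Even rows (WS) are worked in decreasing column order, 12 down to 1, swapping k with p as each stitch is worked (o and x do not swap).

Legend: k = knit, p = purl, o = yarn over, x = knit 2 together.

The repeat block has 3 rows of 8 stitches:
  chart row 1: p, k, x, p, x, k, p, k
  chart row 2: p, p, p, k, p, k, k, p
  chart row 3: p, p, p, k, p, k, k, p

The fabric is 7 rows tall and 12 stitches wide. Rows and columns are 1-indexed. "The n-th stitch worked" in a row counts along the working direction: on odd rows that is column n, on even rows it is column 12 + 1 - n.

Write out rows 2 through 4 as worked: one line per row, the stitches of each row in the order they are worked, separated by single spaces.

Row 2: chart row 2, WS - tiled (columns 1-12): p p p k p k k p p p p k; work from column 12 back to 1 with k<->p swapped.
Row 3: chart row 3, RS - tile across columns 1-12 and work as-is.
Row 4: chart row 1, WS - tiled (columns 1-12): p k x p x k p k p k x p; work from column 12 back to 1 with k<->p swapped.

Result:
p k k k k p p k p k k k
p p p k p k k p p p p k
k x p k p k p x k x p k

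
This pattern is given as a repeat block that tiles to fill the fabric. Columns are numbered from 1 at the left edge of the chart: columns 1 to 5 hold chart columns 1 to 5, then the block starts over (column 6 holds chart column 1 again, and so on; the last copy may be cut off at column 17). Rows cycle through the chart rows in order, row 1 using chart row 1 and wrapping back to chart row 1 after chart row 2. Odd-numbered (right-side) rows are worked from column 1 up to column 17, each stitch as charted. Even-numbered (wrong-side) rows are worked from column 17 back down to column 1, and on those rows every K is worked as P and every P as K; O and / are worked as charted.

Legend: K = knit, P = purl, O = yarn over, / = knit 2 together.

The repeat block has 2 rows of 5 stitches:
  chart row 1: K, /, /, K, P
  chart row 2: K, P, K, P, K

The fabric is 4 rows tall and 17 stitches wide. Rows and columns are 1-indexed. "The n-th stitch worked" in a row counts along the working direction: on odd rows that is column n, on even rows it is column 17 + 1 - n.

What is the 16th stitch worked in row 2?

Result:
K

Derivation:
For row 2: chart row = ((2-1) mod 2) + 1 = 2; this is a WS (even) row.
Chart row 2 tiled across columns 1-17: K P K P K K P K P K K P K P K K P
WS row: flip the tiled sequence (start at column 17) and apply K<->P; O and / stay.
Row 2 as worked: K P P K P K P P K P K P P K P K P
The 16th stitch worked is K.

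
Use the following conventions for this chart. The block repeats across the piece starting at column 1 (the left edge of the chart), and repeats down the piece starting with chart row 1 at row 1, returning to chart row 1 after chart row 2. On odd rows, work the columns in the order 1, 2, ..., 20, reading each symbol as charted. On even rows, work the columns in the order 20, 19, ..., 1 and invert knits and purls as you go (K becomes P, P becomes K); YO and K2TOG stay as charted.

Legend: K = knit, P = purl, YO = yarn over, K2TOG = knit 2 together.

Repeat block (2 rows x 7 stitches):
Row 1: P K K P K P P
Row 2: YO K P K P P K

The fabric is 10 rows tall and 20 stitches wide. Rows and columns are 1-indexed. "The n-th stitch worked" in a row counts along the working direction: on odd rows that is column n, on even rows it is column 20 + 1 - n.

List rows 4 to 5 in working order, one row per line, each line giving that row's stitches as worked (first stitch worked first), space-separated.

Rows as worked:
K K P K P YO P K K P K P YO P K K P K P YO
P K K P K P P P K K P K P P P K K P K P

Derivation:
Row 4: chart row 2, WS - tiled (columns 1-20): YO K P K P P K YO K P K P P K YO K P K P P; work from column 20 back to 1 with K<->P swapped.
Row 5: chart row 1, RS - tile across columns 1-20 and work as-is.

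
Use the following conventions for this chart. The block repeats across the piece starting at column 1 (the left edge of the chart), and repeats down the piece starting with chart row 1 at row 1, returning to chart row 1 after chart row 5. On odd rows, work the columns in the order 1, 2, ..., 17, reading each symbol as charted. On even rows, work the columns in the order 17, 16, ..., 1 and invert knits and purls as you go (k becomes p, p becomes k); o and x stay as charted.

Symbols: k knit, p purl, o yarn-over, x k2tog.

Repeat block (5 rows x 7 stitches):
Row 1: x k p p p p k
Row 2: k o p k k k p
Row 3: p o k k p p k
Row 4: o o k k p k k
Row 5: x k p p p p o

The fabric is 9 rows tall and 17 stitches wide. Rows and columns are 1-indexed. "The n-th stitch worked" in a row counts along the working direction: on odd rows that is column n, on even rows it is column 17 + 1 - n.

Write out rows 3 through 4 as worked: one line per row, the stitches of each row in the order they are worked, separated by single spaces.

Row 3: chart row 3, RS - tile across columns 1-17 and work as-is.
Row 4: chart row 4, WS - tiled (columns 1-17): o o k k p k k o o k k p k k o o k; work from column 17 back to 1 with k<->p swapped.

Result:
p o k k p p k p o k k p p k p o k
p o o p p k p p o o p p k p p o o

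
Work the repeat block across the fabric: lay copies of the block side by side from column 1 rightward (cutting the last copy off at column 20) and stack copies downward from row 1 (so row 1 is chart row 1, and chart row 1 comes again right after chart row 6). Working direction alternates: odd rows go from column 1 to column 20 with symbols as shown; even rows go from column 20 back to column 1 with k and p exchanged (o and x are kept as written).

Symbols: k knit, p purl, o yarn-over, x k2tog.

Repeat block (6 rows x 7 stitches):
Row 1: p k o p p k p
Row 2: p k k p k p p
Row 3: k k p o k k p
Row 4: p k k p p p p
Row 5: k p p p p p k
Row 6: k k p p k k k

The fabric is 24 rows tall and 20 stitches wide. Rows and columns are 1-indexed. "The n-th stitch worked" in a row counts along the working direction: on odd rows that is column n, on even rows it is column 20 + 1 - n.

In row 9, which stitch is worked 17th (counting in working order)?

Stitch:
p

Derivation:
Row 9 uses chart row ((9-1) mod 6)+1 = 3. Row 9 is odd, so RS.
Chart row 3 tiled across columns 1-20: k k p o k k p k k p o k k p k k p o k k
Right side: take the tiled row as-is (worked left to right from column 1).
Stitch 17 in working order -> p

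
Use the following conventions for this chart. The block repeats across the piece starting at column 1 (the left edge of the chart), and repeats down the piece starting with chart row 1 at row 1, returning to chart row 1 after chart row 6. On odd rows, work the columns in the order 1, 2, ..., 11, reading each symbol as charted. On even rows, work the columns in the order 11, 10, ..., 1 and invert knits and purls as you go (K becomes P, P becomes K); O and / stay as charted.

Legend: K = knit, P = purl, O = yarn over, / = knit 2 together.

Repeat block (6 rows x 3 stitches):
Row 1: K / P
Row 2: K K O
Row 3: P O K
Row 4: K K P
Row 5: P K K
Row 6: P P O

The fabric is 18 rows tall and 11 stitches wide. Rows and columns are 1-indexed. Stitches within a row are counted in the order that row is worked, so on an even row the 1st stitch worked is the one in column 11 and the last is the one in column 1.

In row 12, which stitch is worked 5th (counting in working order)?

Row 12: (12-1) mod 6 = 5, so use chart row 6. Even row -> WS.
Chart row 6 tiled across columns 1-11: P P O P P O P P O P P
Wrong side: read the tiled row from column 11 down to 1 and exchange K with P (leave O, /).
Row 12 as worked: K K O K K O K K O K K
Counting 5 along the worked row gives K.

Result:
K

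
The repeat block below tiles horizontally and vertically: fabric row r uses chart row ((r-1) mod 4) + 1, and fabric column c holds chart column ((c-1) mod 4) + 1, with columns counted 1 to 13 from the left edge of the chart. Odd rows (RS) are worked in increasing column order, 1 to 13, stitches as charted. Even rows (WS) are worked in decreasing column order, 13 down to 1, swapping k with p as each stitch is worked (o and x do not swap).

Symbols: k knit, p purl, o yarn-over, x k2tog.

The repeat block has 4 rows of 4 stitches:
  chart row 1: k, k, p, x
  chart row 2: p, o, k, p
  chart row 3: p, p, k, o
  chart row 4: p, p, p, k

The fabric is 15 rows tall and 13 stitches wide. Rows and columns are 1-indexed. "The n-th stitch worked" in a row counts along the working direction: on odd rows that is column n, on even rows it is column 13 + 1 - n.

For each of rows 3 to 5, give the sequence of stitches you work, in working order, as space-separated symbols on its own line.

Row 3: chart row 3, RS - tile across columns 1-13 and work as-is.
Row 4: chart row 4, WS - tiled (columns 1-13): p p p k p p p k p p p k p; work from column 13 back to 1 with k<->p swapped.
Row 5: chart row 1, RS - tile across columns 1-13 and work as-is.

== ROWS AS WORKED ==
p p k o p p k o p p k o p
k p k k k p k k k p k k k
k k p x k k p x k k p x k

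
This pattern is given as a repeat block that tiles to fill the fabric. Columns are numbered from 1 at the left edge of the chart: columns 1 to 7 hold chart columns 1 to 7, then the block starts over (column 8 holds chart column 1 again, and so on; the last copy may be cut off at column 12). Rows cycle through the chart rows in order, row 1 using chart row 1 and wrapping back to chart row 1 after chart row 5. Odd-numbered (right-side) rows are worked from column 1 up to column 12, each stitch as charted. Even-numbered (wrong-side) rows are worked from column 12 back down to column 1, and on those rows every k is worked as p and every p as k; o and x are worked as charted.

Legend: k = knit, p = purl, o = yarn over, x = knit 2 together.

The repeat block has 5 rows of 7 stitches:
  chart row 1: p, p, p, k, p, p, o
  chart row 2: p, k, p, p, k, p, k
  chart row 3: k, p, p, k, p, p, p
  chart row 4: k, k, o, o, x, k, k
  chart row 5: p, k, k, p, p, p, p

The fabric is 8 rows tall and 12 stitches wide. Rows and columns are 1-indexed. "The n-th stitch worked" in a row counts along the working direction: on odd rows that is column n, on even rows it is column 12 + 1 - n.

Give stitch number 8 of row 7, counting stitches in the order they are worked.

Stitch:
p

Derivation:
Row 7: (7-1) mod 5 = 1, so use chart row 2. Odd row -> RS.
Chart row 2 tiled across columns 1-12: p k p p k p k p k p p k
RS: work column 1 to column 12, symbols as charted — the tiled row is the row as worked.
Counting 8 along the worked row gives p.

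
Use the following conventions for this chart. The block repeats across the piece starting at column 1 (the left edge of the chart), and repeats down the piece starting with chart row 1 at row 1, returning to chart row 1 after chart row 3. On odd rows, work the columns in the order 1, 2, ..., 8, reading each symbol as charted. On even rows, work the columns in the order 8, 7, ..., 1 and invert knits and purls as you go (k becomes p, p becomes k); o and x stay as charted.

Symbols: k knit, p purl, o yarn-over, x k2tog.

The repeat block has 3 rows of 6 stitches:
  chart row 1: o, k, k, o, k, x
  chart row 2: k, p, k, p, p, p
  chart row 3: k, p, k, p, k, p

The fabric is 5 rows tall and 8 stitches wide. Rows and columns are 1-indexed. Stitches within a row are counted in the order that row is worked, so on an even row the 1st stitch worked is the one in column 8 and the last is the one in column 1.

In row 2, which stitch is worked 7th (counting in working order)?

For row 2: chart row = ((2-1) mod 3) + 1 = 2; this is a WS (even) row.
Chart row 2 tiled across columns 1-8: k p k p p p k p
WS: work from column 8 back to column 1 (reverse the tiled row), swapping k<->p (o and x unchanged).
Row 2 as worked: k p k k k p k p
Counting 7 along the worked row gives k.

Stitch:
k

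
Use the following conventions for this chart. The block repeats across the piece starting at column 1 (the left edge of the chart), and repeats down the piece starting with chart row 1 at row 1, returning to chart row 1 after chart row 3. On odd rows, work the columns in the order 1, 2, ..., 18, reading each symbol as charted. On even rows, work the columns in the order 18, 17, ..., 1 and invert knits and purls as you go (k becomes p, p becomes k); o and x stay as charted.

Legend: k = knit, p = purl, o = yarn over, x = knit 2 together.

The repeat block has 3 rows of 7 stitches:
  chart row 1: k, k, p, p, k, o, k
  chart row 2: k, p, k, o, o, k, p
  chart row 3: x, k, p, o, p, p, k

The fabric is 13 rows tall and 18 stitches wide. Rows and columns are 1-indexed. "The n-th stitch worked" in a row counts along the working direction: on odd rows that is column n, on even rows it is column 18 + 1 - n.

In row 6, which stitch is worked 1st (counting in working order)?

Row 6: (6-1) mod 3 = 2, so use chart row 3. Even row -> WS.
Chart row 3 tiled across columns 1-18: x k p o p p k x k p o p p k x k p o
WS: work from column 18 back to column 1 (reverse the tiled row), swapping k<->p (o and x unchanged).
Row 6 as worked: o k p x p k k o k p x p k k o k p x
The 1st stitch worked is o.

Result:
o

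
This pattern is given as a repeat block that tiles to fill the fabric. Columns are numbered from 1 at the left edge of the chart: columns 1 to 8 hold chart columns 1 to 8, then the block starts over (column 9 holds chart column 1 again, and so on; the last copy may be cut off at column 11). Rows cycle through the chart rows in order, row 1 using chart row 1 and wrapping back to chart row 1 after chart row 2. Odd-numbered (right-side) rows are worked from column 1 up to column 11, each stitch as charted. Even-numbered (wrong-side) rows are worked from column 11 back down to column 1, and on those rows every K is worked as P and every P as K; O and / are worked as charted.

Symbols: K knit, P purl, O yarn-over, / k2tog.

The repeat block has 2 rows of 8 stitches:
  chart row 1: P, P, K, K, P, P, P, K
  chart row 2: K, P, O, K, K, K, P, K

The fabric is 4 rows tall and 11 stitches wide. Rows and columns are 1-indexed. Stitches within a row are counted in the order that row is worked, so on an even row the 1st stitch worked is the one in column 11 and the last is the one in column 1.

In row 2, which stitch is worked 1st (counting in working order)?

Result:
O

Derivation:
For row 2: chart row = ((2-1) mod 2) + 1 = 2; this is a WS (even) row.
Chart row 2 tiled across columns 1-11: K P O K K K P K K P O
WS row: flip the tiled sequence (start at column 11) and apply K<->P; O and / stay.
Row 2 as worked: O K P P K P P P O K P
Counting 1 along the worked row gives O.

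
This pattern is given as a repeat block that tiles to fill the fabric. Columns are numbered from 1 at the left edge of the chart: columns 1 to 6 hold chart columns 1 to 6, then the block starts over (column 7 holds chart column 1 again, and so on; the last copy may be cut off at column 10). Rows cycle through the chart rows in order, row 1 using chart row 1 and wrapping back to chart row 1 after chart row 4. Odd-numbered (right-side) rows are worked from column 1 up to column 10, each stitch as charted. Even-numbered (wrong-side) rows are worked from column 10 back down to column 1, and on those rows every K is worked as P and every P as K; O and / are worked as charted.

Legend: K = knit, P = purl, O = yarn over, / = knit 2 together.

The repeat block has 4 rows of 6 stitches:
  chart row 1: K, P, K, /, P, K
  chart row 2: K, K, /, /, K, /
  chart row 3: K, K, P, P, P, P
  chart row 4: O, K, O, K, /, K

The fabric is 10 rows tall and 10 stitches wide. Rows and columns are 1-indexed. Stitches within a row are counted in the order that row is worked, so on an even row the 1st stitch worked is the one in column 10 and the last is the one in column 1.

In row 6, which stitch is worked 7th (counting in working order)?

Row 6: (6-1) mod 4 = 1, so use chart row 2. Even row -> WS.
Chart row 2 tiled across columns 1-10: K K / / K / K K / /
Wrong side: read the tiled row from column 10 down to 1 and exchange K with P (leave O, /).
Row 6 as worked: / / P P / P / / P P
Counting 7 along the worked row gives /.

Stitch:
/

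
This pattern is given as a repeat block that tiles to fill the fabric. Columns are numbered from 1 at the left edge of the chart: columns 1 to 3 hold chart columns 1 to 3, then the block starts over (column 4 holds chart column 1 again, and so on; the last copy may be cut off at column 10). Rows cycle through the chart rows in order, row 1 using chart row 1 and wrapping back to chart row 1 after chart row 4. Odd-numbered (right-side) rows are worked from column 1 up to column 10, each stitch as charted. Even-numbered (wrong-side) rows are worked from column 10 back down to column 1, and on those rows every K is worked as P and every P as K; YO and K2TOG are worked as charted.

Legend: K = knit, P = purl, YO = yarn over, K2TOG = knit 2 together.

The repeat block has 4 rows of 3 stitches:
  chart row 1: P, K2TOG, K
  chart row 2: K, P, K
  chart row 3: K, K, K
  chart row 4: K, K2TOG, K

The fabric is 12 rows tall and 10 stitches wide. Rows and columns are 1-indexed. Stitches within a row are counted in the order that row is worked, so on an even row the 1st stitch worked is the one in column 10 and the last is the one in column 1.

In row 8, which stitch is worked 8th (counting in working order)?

Stitch:
P

Derivation:
Row 8: (8-1) mod 4 = 3, so use chart row 4. Even row -> WS.
Chart row 4 tiled across columns 1-10: K K2TOG K K K2TOG K K K2TOG K K
WS: work from column 10 back to column 1 (reverse the tiled row), swapping K<->P (YO and K2TOG unchanged).
Row 8 as worked: P P K2TOG P P K2TOG P P K2TOG P
The 8th stitch worked is P.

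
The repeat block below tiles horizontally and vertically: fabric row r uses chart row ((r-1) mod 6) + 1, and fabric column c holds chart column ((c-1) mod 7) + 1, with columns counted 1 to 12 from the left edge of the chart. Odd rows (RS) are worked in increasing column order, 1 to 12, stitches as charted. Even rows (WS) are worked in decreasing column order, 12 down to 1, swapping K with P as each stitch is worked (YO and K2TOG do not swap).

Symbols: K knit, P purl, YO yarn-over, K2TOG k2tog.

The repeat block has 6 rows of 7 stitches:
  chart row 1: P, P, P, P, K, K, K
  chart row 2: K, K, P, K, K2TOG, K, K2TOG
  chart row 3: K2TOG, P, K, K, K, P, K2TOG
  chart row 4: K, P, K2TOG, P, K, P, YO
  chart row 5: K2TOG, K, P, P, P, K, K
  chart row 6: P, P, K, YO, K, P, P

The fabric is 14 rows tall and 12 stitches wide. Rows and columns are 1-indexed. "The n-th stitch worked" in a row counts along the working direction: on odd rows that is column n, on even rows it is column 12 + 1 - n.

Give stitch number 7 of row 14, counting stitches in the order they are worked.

== STITCH ==
P

Derivation:
Row 14: (14-1) mod 6 = 1, so use chart row 2. Even row -> WS.
Chart row 2 tiled across columns 1-12: K K P K K2TOG K K2TOG K K P K K2TOG
Wrong side: read the tiled row from column 12 down to 1 and exchange K with P (leave YO, K2TOG).
Row 14 as worked: K2TOG P K P P K2TOG P K2TOG P K P P
Stitch 7 in working order -> P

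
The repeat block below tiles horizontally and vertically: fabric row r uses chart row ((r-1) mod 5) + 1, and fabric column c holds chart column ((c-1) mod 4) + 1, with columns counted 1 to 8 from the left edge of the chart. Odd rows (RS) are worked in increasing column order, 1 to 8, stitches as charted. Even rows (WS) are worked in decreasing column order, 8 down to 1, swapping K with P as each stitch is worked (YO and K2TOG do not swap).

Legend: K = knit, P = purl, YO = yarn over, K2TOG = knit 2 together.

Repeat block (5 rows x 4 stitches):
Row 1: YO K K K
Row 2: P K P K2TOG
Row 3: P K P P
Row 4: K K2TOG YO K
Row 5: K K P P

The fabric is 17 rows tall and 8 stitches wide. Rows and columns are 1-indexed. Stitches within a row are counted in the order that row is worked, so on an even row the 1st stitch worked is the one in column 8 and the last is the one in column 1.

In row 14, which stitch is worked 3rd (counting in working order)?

Result:
K2TOG

Derivation:
Row 14: (14-1) mod 5 = 3, so use chart row 4. Even row -> WS.
Chart row 4 tiled across columns 1-8: K K2TOG YO K K K2TOG YO K
Wrong side: read the tiled row from column 8 down to 1 and exchange K with P (leave YO, K2TOG).
Row 14 as worked: P YO K2TOG P P YO K2TOG P
Stitch 3 in working order -> K2TOG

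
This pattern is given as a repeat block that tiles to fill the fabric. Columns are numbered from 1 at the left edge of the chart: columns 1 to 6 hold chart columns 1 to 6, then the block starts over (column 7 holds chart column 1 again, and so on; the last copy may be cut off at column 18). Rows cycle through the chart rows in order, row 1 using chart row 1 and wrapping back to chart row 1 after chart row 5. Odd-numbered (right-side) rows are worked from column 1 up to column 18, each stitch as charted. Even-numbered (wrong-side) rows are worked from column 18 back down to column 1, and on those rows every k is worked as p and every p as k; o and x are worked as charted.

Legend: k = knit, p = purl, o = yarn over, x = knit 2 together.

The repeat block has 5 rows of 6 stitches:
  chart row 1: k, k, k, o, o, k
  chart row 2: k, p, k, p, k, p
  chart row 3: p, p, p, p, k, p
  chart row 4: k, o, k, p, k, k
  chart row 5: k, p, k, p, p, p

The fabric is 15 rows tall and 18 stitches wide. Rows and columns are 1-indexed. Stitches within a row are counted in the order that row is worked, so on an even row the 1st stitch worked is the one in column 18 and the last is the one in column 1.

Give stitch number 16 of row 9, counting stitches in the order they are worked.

Row 9 uses chart row ((9-1) mod 5)+1 = 4. Row 9 is odd, so RS.
Chart row 4 tiled across columns 1-18: k o k p k k k o k p k k k o k p k k
Right side: take the tiled row as-is (worked left to right from column 1).
Stitch 16 in working order -> p

== STITCH ==
p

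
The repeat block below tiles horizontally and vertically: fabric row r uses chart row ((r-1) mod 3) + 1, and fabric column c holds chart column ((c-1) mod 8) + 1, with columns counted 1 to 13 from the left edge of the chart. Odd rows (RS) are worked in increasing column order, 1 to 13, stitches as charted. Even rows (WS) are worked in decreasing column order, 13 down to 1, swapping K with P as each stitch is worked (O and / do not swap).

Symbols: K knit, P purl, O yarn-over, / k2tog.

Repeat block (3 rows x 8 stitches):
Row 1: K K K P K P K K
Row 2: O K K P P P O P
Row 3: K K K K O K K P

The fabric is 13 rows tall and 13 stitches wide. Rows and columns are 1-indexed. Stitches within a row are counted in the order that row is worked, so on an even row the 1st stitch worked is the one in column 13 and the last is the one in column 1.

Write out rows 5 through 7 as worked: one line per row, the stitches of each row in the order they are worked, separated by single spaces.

== ROWS AS WORKED ==
O K K P P P O P O K K P P
O P P P P K P P O P P P P
K K K P K P K K K K K P K

Derivation:
Row 5: chart row 2, RS - tile across columns 1-13 and work as-is.
Row 6: chart row 3, WS - tiled (columns 1-13): K K K K O K K P K K K K O; work from column 13 back to 1 with K<->P swapped.
Row 7: chart row 1, RS - tile across columns 1-13 and work as-is.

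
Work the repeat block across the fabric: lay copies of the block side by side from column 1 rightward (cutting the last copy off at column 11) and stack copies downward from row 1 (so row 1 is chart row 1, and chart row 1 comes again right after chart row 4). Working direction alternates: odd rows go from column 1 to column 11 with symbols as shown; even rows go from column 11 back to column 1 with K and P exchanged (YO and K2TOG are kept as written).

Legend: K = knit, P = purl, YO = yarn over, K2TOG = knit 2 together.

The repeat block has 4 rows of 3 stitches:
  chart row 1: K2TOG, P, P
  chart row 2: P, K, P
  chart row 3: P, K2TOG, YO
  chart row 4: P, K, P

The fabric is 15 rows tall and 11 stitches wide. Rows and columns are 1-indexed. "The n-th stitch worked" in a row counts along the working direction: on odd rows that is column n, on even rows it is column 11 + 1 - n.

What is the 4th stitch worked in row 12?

Row 12: (12-1) mod 4 = 3, so use chart row 4. Even row -> WS.
Chart row 4 tiled across columns 1-11: P K P P K P P K P P K
Wrong side: read the tiled row from column 11 down to 1 and exchange K with P (leave YO, K2TOG).
Row 12 as worked: P K K P K K P K K P K
Counting 4 along the worked row gives P.

== STITCH ==
P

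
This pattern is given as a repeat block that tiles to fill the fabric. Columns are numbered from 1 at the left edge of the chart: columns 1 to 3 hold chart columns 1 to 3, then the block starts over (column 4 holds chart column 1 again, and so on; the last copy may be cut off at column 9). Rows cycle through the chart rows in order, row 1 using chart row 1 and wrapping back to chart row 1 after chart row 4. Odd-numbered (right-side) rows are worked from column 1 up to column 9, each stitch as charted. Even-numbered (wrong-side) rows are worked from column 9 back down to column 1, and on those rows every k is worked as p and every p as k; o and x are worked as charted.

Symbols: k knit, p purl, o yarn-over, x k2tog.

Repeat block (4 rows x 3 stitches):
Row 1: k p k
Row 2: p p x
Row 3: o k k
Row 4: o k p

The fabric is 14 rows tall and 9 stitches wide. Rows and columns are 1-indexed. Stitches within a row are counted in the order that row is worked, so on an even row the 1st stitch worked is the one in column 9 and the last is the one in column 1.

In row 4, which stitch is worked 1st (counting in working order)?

For row 4: chart row = ((4-1) mod 4) + 1 = 4; this is a WS (even) row.
Chart row 4 tiled across columns 1-9: o k p o k p o k p
WS: work from column 9 back to column 1 (reverse the tiled row), swapping k<->p (o and x unchanged).
Row 4 as worked: k p o k p o k p o
Counting 1 along the worked row gives k.

Result:
k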